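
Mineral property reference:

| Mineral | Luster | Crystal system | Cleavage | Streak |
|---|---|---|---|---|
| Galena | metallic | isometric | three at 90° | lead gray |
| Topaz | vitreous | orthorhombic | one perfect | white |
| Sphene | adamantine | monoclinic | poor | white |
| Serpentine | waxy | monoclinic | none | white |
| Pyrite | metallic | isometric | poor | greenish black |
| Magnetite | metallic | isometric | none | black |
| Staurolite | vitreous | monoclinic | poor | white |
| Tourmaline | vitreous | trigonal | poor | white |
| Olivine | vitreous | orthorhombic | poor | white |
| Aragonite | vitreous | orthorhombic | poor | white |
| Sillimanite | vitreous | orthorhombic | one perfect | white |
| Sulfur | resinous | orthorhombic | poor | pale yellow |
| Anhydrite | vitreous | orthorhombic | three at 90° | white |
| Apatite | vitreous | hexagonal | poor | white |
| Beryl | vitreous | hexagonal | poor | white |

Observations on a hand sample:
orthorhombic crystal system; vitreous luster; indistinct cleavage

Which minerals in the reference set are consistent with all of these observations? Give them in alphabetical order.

Orthorhombic crystal system: narrows the field to Topaz, Olivine, Aragonite, Sillimanite, Sulfur, Anhydrite.
Vitreous luster is inconsistent with Sulfur.
Indistinct cleavage: Olivine, Aragonite remain.
The minerals that satisfy all observations are Aragonite, Olivine.

Aragonite, Olivine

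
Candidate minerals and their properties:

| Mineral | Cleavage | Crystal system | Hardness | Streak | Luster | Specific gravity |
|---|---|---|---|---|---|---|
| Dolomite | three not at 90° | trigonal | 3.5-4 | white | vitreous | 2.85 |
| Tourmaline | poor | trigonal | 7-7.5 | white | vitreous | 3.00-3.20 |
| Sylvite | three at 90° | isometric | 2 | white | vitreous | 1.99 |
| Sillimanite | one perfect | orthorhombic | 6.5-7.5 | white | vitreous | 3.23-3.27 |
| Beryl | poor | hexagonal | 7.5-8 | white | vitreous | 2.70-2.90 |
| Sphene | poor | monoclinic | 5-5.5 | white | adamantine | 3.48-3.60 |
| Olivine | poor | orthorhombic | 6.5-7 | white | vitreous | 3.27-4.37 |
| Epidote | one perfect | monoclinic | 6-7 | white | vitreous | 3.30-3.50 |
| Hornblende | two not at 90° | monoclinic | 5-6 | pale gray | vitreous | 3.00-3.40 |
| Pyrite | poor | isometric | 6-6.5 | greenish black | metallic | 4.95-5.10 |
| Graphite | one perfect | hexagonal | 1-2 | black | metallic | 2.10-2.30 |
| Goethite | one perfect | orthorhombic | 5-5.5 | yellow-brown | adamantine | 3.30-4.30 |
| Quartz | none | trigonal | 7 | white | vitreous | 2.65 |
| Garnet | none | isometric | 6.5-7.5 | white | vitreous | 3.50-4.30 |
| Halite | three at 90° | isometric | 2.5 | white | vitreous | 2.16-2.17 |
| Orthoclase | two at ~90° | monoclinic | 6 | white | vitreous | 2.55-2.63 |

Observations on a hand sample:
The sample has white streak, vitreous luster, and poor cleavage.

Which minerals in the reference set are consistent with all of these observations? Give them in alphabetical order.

White streak excludes Hornblende, Pyrite, Graphite, Goethite.
Vitreous luster excludes Sphene.
Poor cleavage — Tourmaline, Beryl, Olivine remain.
Remaining candidates: Beryl, Olivine, Tourmaline.

Beryl, Olivine, Tourmaline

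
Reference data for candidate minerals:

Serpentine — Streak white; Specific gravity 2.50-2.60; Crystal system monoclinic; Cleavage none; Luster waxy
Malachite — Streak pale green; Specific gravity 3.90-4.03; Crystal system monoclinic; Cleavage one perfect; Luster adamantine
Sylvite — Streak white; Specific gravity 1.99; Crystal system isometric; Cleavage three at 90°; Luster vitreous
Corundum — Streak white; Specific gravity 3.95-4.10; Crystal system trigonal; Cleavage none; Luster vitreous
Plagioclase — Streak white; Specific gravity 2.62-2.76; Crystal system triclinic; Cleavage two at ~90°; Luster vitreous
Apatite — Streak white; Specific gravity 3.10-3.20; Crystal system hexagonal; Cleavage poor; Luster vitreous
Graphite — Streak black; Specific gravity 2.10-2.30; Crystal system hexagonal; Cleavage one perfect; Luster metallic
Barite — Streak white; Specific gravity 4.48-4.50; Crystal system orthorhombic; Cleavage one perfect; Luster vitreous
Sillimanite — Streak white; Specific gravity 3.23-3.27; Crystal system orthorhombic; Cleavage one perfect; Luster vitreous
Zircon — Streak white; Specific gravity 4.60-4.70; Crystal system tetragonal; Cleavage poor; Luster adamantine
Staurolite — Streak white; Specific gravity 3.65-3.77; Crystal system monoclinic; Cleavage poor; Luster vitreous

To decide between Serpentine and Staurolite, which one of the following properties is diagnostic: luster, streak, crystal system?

luster

Luster: Serpentine waxy, Staurolite vitreous — different.
Streak: both white — same for both.
Crystal system: both monoclinic — same for both.
Luster is the diagnostic property here.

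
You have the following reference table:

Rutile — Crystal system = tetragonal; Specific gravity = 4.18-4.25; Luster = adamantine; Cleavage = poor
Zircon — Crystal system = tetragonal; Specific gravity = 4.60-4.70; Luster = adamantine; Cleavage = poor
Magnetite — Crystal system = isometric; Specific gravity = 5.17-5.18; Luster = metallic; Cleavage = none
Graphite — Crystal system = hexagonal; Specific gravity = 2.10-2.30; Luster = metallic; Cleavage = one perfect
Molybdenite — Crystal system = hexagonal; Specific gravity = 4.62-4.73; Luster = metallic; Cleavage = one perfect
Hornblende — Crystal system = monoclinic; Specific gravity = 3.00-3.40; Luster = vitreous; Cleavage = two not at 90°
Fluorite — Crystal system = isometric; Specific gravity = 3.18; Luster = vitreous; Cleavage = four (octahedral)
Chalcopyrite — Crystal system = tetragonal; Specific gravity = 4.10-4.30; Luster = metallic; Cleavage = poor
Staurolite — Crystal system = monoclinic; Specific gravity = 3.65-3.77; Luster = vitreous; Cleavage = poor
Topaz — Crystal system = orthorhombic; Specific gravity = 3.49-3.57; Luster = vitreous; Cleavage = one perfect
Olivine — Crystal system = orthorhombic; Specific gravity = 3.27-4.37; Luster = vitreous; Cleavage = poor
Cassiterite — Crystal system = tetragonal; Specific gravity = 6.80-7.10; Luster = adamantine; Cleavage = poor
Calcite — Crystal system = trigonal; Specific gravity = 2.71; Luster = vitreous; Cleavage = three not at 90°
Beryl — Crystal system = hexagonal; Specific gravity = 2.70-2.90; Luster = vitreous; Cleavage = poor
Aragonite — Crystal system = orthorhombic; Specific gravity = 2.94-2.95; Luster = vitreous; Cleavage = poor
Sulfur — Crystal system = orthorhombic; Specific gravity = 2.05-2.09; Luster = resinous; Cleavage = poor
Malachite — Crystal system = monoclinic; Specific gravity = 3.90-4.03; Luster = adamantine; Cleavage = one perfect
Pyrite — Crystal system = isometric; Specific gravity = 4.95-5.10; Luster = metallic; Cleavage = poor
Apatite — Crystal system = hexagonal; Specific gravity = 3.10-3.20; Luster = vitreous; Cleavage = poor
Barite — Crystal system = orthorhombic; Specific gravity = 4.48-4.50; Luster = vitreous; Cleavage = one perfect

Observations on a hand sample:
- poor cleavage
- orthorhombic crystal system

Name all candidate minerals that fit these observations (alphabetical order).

Aragonite, Olivine, Sulfur

Poor cleavage — leaves Rutile, Zircon, Chalcopyrite, Staurolite, Olivine, Cassiterite, Beryl, Aragonite, Sulfur, Pyrite, Apatite.
Orthorhombic crystal system — narrows the field to Olivine, Aragonite, Sulfur.
Consistent with every observation: Aragonite, Olivine, Sulfur.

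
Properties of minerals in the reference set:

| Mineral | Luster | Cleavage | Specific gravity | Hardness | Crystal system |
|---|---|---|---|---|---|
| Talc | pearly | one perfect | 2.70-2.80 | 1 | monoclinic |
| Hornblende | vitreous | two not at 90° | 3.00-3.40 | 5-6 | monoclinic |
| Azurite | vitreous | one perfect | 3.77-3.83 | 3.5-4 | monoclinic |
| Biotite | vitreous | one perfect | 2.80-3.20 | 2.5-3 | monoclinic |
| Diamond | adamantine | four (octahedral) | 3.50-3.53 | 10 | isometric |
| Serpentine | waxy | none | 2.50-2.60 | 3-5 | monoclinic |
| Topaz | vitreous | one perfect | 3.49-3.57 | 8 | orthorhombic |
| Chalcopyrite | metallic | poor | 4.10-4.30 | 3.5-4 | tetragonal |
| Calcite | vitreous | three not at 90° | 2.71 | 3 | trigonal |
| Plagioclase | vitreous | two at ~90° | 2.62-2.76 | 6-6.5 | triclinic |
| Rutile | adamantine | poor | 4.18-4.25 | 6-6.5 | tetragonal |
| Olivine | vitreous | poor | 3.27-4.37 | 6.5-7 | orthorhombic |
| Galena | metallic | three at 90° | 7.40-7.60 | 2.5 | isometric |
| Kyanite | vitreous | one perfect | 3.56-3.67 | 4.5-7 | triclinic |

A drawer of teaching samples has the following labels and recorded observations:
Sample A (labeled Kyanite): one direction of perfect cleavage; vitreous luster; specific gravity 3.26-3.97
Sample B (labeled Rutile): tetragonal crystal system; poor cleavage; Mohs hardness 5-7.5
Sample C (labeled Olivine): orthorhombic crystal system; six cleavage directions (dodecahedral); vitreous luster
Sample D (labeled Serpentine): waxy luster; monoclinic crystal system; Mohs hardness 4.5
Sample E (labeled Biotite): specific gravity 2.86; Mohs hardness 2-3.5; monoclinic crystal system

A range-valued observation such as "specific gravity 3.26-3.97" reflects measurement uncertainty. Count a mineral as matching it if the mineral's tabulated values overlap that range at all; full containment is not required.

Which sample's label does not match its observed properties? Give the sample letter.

Sample A: nothing contradicts Kyanite.
Sample B: nothing contradicts Rutile.
Sample C: six cleavage directions (dodecahedral) is outside the reference for Olivine (cleavage poor) — mislabeled.
Sample D: nothing contradicts Serpentine.
Sample E: nothing contradicts Biotite.
Sample C is the mislabeled one.

C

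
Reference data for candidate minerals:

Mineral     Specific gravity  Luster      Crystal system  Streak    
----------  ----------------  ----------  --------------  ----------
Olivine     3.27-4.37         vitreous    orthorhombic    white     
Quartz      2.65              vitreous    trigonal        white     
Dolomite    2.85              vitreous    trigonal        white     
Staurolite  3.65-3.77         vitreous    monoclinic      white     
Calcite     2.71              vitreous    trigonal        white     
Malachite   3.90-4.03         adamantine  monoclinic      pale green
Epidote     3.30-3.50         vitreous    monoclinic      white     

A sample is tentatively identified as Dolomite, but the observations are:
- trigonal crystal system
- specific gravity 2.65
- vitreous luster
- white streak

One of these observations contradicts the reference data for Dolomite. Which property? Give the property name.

specific gravity

Trigonal crystal system: Dolomite has trigonal system — consistent.
Specific gravity 2.65: Dolomite has SG 2.85 — does not match.
Vitreous luster: Dolomite has vitreous luster — consistent.
White streak: Dolomite has white streak — consistent.
Everything matches except the specific gravity.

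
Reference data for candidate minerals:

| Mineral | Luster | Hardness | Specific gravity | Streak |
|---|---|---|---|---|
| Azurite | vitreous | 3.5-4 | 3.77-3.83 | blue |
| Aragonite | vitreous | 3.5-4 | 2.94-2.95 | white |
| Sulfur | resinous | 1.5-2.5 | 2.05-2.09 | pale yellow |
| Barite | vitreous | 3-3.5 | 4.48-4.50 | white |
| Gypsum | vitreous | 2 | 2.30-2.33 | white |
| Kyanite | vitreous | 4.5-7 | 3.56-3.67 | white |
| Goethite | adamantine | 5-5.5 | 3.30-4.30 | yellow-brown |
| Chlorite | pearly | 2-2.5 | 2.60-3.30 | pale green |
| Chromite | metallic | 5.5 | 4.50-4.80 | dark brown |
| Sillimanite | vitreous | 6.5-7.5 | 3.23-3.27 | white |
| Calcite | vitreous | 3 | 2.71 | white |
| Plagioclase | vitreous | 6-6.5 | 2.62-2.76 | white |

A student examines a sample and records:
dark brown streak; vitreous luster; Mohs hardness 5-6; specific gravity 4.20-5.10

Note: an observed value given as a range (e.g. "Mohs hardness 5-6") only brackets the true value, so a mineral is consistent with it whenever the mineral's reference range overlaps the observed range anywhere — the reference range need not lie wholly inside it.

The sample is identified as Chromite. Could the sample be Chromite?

Dark brown streak — fits Chromite (dark brown streak).
Vitreous luster — Chromite has metallic luster; inconsistent.
Mohs hardness 5-6 — fits Chromite (hardness 5.5).
Specific gravity 4.20-5.10 — fits Chromite (SG 4.50-4.80).
Chromite is excluded by the luster.

No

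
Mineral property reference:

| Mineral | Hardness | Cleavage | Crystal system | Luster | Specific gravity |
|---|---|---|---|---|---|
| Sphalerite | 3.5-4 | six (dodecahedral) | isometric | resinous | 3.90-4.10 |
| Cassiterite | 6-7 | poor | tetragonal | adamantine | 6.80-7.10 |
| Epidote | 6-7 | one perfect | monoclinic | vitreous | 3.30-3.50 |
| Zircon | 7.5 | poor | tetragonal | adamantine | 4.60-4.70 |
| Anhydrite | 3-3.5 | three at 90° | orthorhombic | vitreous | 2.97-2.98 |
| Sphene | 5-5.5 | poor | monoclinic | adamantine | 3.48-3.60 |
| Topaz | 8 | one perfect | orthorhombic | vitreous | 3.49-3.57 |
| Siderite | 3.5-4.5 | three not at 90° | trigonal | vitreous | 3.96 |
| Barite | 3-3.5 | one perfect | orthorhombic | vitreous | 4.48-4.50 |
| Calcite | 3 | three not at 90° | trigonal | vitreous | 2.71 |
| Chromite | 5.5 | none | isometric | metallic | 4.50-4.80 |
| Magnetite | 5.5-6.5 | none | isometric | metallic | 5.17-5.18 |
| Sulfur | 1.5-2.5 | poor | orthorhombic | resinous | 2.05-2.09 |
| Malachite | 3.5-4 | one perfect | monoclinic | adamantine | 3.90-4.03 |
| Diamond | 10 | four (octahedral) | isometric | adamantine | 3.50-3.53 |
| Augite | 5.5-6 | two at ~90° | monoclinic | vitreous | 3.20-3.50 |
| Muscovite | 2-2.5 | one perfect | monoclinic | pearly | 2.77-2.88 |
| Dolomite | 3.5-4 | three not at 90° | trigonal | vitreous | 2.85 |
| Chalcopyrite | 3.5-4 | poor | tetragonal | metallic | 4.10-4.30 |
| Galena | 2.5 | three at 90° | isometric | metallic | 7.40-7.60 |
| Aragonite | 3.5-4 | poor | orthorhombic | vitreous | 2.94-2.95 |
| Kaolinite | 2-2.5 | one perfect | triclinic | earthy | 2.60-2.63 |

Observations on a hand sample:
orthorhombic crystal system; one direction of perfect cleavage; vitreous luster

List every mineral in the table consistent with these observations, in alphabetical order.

Barite, Topaz

Orthorhombic crystal system: only Anhydrite, Topaz, Barite, Sulfur, Aragonite remain.
One direction of perfect cleavage: Topaz, Barite remain.
Vitreous luster: all remaining candidates fit.
The minerals that satisfy all observations are Barite, Topaz.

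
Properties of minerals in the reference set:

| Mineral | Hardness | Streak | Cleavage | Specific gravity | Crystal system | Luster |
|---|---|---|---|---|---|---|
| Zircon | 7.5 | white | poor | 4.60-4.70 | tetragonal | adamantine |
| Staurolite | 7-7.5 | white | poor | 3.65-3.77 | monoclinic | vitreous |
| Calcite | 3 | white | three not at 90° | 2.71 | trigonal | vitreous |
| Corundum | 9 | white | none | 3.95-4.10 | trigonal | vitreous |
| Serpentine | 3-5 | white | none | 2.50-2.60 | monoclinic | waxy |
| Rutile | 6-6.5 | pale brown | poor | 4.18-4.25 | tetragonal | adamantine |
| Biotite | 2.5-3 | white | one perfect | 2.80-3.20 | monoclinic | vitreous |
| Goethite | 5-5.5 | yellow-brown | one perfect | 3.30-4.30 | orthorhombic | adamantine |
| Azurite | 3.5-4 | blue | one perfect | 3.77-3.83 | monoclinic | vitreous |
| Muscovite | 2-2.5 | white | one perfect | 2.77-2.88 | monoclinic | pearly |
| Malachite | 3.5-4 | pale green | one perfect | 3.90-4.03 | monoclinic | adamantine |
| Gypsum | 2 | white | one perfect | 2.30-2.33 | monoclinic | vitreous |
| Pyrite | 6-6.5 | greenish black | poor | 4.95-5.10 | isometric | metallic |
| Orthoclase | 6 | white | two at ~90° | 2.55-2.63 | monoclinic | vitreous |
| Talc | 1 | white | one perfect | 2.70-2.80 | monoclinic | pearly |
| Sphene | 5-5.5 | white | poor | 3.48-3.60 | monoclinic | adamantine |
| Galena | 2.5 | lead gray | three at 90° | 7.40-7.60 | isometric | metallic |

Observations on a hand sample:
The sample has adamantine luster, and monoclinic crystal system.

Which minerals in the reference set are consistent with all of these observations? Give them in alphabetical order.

Adamantine luster: leaves Zircon, Rutile, Goethite, Malachite, Sphene.
Monoclinic crystal system: only Malachite, Sphene remain.
The minerals that satisfy all observations are Malachite, Sphene.

Malachite, Sphene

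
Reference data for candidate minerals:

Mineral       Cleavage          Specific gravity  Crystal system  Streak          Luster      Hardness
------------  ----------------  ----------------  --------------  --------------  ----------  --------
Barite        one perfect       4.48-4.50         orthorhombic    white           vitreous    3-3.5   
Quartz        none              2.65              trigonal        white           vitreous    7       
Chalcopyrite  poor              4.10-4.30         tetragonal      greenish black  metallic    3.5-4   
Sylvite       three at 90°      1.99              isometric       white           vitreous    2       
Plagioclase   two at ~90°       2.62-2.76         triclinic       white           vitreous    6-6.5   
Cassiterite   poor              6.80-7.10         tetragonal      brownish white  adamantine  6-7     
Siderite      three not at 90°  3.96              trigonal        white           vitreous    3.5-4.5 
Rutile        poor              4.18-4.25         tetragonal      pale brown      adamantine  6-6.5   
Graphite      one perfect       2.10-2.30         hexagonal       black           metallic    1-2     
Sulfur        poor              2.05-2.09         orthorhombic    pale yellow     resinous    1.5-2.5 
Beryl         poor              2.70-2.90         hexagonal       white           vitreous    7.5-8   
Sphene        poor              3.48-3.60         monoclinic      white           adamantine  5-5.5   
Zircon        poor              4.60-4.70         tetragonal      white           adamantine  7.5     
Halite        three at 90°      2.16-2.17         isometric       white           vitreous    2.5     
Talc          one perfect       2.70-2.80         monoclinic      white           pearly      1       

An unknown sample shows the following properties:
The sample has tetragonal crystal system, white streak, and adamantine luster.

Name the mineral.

Tetragonal crystal system: leaves Chalcopyrite, Cassiterite, Rutile, Zircon.
White streak: leaves Zircon.
Adamantine luster: every remaining candidate is consistent.
Zircon is the sole remaining match.

Zircon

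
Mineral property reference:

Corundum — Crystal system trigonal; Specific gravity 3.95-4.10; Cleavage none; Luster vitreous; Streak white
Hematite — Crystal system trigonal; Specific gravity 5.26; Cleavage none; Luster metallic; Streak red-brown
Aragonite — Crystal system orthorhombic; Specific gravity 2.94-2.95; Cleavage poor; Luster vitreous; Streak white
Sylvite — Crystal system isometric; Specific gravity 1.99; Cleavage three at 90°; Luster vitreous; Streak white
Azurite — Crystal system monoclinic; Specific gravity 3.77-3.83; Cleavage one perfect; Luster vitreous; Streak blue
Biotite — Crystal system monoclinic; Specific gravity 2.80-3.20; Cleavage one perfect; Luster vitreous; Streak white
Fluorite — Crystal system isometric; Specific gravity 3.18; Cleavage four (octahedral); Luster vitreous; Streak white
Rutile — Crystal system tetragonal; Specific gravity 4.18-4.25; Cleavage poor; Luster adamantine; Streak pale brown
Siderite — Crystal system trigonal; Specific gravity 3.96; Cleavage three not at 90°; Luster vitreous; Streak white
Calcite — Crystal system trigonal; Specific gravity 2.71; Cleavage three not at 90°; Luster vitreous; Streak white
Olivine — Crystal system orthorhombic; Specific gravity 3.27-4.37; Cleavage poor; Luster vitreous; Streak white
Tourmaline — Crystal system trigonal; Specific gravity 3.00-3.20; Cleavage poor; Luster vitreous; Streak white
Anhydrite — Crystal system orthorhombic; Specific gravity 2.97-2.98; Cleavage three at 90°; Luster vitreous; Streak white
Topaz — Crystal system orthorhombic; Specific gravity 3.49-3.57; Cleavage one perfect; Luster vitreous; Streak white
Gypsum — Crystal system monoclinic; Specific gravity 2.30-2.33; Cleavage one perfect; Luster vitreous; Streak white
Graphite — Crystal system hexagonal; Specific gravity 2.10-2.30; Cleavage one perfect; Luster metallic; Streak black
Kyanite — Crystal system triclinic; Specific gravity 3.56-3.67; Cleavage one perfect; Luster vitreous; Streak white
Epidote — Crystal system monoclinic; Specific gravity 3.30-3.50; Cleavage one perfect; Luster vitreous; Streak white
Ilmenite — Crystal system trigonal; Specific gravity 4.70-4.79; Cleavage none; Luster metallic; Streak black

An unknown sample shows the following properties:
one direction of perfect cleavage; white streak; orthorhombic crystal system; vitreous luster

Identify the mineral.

Topaz

One direction of perfect cleavage — only Azurite, Biotite, Topaz, Gypsum, Graphite, Kyanite, Epidote remain.
White streak is inconsistent with Azurite, Graphite.
Orthorhombic crystal system — only Topaz remains.
Vitreous luster — every remaining candidate is consistent.
Only Topaz satisfies all observations.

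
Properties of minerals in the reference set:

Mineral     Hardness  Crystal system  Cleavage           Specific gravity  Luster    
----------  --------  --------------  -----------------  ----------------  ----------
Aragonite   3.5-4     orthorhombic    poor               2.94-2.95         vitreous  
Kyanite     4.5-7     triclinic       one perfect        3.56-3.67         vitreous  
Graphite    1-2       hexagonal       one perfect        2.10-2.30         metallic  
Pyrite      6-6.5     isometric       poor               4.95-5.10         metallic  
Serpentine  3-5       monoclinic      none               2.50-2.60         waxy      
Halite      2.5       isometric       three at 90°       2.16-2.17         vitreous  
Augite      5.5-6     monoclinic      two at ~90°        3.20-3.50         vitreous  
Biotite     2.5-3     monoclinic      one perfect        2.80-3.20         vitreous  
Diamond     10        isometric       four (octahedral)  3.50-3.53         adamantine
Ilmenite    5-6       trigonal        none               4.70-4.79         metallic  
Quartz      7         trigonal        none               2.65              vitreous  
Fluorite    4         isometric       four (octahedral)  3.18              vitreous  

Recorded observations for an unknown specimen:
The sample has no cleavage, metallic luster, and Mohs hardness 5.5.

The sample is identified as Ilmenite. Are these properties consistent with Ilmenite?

Consistent

No cleavage — agrees with Ilmenite (cleavage none).
Metallic luster — agrees with Ilmenite (metallic luster).
Mohs hardness 5.5 — agrees with Ilmenite (hardness 5-6).
Every observed property is compatible with the reference values for Ilmenite.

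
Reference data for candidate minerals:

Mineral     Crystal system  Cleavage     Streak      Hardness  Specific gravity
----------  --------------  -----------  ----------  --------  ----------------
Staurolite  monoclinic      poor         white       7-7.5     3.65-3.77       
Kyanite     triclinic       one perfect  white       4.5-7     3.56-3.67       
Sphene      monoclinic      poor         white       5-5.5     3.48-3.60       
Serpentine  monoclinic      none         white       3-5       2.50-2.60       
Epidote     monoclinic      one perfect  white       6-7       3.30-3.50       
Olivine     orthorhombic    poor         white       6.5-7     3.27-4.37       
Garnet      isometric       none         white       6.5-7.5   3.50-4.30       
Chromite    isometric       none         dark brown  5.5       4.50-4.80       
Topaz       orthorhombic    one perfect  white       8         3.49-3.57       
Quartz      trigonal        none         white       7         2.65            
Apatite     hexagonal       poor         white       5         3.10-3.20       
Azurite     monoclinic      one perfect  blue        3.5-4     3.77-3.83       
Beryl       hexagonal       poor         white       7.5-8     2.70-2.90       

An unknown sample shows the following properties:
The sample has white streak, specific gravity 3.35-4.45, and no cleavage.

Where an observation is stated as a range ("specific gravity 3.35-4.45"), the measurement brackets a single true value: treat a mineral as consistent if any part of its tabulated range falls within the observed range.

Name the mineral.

White streak excludes Chromite, Azurite.
Specific gravity 3.35-4.45 excludes Serpentine, Quartz, Apatite, Beryl.
No cleavage: narrows the field to Garnet.
Garnet is the sole remaining match.

Garnet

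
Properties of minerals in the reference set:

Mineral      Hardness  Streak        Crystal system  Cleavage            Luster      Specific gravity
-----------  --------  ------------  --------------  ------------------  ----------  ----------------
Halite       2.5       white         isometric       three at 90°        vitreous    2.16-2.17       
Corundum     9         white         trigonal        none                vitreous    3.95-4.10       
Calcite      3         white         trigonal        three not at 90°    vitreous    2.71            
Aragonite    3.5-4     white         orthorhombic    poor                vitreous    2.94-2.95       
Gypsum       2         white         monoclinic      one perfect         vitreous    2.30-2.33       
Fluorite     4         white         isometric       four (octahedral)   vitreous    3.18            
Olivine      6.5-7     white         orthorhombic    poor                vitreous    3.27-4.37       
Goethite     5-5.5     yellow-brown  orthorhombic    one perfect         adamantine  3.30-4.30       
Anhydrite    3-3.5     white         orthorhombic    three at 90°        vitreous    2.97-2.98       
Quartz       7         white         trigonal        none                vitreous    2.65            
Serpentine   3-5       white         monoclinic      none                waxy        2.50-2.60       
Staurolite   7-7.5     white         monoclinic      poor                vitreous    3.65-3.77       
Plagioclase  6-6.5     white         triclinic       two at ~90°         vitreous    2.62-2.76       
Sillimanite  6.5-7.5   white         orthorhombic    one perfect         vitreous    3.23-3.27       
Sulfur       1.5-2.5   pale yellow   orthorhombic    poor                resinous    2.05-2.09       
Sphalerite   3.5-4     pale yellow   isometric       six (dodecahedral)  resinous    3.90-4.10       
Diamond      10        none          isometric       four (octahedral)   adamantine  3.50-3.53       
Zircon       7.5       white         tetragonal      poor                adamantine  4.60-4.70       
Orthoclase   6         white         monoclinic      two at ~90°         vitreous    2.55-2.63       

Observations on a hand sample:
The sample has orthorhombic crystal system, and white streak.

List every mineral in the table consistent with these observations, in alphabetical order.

Orthorhombic crystal system — only Aragonite, Olivine, Goethite, Anhydrite, Sillimanite, Sulfur remain.
White streak eliminates Goethite, Sulfur.
Remaining candidates: Anhydrite, Aragonite, Olivine, Sillimanite.

Anhydrite, Aragonite, Olivine, Sillimanite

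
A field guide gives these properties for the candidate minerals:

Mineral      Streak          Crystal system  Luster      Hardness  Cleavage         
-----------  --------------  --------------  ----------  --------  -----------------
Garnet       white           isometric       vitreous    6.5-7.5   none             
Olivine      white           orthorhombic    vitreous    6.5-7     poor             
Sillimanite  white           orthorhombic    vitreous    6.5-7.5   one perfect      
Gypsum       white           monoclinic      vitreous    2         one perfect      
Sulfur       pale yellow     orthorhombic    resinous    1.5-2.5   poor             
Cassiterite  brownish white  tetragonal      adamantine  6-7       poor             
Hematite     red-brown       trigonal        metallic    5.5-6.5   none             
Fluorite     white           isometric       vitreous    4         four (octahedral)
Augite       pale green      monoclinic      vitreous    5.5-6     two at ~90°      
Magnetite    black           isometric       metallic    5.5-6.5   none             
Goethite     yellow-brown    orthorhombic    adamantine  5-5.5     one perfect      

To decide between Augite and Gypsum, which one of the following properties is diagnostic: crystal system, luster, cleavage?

Crystal system: both monoclinic — shared.
Luster: both vitreous — shared.
Cleavage: Augite two at ~90°, Gypsum one perfect — these differ.
Of the listed properties, cleavage is the one that separates them.

cleavage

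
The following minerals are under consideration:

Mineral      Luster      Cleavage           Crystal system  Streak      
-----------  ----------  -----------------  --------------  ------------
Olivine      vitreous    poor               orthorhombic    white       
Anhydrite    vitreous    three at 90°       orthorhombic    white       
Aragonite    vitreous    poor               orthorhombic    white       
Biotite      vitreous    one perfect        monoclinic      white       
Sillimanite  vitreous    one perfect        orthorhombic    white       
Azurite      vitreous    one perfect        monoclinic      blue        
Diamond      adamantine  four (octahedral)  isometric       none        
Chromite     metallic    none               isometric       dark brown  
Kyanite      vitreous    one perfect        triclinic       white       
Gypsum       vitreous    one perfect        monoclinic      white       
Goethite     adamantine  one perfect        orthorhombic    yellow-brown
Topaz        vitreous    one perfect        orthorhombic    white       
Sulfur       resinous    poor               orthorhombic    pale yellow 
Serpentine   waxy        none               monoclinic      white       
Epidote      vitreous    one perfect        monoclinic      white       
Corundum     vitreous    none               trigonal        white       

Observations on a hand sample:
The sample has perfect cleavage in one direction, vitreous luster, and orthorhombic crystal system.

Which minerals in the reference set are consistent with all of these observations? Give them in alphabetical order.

Sillimanite, Topaz

Perfect cleavage in one direction — only Biotite, Sillimanite, Azurite, Kyanite, Gypsum, Goethite, Topaz, Epidote remain.
Vitreous luster eliminates Goethite.
Orthorhombic crystal system — narrows the field to Sillimanite, Topaz.
Consistent with every observation: Sillimanite, Topaz.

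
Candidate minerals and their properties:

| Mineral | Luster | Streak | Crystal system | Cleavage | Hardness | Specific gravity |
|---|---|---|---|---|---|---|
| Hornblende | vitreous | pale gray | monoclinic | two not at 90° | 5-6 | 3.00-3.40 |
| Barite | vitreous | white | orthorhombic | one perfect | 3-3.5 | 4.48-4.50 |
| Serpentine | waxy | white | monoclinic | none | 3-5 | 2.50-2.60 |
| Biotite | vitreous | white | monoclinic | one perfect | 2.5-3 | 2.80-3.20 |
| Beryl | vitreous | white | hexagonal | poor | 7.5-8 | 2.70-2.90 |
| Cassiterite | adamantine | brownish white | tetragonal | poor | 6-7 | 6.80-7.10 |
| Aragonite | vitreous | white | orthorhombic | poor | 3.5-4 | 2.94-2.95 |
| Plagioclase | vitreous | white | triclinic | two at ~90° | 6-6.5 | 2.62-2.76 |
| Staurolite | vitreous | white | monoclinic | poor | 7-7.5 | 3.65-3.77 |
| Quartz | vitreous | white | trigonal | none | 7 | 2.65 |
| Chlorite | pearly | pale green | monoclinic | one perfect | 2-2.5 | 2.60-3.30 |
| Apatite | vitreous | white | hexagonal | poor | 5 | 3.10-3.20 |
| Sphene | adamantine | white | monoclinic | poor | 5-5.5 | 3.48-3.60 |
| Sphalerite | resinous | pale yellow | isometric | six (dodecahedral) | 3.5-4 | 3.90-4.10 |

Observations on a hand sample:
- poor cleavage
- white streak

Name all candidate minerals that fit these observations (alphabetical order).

Poor cleavage — Beryl, Cassiterite, Aragonite, Staurolite, Apatite, Sphene remain.
White streak is inconsistent with Cassiterite.
Remaining candidates: Apatite, Aragonite, Beryl, Sphene, Staurolite.

Apatite, Aragonite, Beryl, Sphene, Staurolite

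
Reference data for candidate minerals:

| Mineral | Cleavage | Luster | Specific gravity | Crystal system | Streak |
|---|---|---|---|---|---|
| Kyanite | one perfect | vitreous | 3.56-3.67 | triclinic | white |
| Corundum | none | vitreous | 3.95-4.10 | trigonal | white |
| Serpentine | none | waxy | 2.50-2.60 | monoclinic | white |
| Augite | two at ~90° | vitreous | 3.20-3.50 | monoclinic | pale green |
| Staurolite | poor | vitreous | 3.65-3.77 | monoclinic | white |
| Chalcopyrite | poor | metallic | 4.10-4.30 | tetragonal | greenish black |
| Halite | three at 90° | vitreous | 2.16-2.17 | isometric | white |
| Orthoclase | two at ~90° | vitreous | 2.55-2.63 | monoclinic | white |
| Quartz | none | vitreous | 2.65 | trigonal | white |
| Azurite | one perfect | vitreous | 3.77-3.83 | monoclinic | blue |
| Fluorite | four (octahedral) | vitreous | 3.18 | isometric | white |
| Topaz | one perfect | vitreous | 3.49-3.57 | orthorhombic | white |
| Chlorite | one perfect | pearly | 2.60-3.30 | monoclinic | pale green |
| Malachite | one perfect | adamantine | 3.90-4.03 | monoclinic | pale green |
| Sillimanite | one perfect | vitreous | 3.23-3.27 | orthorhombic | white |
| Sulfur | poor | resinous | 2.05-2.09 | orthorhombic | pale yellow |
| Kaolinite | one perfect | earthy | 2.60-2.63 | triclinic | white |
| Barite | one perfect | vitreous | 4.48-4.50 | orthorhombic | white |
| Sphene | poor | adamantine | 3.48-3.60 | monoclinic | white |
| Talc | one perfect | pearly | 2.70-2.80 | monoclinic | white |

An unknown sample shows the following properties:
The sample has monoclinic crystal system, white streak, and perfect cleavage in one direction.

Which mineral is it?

Monoclinic crystal system: leaves Serpentine, Augite, Staurolite, Orthoclase, Azurite, Chlorite, Malachite, Sphene, Talc.
White streak eliminates Augite, Azurite, Chlorite, Malachite.
Perfect cleavage in one direction: narrows the field to Talc.
Only Talc satisfies all observations.

Talc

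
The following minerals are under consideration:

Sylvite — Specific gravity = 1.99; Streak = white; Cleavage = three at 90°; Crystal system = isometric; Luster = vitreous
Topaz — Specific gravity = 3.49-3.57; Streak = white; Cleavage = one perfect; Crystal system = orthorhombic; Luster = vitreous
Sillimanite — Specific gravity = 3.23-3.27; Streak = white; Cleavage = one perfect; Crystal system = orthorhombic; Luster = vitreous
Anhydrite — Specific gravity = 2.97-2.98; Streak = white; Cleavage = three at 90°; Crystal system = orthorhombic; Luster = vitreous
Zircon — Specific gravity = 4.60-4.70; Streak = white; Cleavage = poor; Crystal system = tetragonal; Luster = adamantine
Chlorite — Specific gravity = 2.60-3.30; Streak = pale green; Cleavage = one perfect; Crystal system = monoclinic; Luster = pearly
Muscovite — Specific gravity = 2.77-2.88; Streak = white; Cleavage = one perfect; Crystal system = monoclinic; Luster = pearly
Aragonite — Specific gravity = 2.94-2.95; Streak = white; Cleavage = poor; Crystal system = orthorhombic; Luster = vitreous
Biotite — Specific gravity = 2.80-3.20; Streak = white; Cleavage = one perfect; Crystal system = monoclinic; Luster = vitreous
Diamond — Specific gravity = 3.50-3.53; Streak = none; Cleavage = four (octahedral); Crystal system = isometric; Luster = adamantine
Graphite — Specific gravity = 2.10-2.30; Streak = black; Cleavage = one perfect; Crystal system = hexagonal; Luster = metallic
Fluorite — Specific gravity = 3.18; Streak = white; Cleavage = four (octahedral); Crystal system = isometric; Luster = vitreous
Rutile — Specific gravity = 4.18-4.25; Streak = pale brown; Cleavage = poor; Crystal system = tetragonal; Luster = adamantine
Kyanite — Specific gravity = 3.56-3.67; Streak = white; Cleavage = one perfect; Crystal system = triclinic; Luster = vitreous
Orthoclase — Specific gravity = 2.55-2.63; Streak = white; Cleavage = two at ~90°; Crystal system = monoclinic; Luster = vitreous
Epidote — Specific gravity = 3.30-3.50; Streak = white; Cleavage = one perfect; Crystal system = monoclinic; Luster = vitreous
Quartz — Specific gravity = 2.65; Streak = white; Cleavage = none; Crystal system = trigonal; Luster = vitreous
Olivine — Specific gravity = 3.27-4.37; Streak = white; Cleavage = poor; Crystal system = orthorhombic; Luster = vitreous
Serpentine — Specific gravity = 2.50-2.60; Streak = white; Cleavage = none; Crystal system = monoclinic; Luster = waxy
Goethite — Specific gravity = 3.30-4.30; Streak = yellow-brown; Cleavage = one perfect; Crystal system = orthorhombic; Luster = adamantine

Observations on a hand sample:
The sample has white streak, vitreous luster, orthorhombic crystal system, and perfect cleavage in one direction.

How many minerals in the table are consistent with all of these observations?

White streak excludes Chlorite, Diamond, Graphite, Rutile, Goethite.
Vitreous luster rules out Zircon, Muscovite, Serpentine.
Orthorhombic crystal system: only Topaz, Sillimanite, Anhydrite, Aragonite, Olivine remain.
Perfect cleavage in one direction: leaves Topaz, Sillimanite.
Consistent with every observation: Sillimanite, Topaz.
That is 2 minerals.

2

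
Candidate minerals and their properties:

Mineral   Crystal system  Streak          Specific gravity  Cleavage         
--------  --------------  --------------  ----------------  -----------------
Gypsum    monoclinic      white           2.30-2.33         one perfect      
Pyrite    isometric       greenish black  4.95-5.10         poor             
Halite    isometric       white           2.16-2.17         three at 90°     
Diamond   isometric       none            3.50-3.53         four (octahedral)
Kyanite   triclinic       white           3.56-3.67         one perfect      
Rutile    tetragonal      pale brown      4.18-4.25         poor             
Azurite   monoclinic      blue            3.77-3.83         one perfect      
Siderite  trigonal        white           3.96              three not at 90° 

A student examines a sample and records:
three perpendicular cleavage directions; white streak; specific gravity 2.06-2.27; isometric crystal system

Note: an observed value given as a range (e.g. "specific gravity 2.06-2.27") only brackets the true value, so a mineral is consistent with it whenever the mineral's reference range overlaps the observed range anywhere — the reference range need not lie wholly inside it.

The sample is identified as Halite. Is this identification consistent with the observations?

Consistent

Three perpendicular cleavage directions — agrees with Halite (cleavage three at 90°).
White streak — agrees with Halite (white streak).
Specific gravity 2.06-2.27 — agrees with Halite (SG 2.16-2.17).
Isometric crystal system — agrees with Halite (isometric system).
All observations are consistent with the tabulated values for Halite.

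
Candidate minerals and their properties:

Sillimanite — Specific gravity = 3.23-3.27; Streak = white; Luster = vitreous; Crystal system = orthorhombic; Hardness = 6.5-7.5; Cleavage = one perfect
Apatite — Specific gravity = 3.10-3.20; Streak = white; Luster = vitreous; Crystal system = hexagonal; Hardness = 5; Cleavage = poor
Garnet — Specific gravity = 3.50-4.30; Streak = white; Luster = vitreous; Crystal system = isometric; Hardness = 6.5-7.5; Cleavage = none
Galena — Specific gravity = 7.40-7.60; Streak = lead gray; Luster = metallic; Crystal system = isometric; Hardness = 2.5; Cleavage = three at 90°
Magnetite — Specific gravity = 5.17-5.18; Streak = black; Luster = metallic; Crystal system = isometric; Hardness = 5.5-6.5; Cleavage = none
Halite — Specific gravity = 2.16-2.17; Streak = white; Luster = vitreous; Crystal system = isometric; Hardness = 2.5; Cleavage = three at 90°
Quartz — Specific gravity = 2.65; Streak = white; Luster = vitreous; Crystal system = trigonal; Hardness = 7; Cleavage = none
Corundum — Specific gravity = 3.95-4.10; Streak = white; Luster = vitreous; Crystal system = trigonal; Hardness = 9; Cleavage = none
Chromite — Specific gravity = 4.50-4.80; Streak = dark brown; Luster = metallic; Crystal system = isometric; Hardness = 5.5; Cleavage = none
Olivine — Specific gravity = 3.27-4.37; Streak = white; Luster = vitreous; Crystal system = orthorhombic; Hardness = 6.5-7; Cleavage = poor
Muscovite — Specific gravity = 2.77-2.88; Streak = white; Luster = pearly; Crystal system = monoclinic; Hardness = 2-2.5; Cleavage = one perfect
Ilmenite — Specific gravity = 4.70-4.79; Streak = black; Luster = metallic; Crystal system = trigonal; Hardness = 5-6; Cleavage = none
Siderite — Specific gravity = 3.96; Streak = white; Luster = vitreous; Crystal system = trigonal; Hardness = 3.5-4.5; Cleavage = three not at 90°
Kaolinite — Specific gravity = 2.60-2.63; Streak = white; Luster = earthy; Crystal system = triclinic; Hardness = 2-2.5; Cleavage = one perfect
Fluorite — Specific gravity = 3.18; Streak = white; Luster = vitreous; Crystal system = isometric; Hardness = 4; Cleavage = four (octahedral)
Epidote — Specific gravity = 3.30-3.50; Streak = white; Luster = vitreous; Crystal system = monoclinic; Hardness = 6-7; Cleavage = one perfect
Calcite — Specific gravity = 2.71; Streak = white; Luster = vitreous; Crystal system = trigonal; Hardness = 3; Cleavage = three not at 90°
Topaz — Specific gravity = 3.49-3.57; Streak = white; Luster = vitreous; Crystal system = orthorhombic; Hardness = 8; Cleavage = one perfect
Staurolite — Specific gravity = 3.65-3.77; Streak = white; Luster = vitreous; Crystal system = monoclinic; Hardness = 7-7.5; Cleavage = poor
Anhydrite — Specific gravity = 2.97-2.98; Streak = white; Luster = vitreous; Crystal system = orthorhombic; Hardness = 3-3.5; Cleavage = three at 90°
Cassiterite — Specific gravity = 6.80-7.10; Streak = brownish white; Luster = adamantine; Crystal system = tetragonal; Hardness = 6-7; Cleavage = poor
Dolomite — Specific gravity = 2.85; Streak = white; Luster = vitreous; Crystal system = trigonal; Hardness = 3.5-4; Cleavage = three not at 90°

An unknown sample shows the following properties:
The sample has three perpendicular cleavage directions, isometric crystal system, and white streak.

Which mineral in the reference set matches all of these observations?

Three perpendicular cleavage directions — Galena, Halite, Anhydrite remain.
Isometric crystal system is inconsistent with Anhydrite.
White streak is inconsistent with Galena.
Only Halite satisfies all observations.

Halite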